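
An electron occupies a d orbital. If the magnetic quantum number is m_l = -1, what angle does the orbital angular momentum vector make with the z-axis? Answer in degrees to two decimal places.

θ ≈ 114.09°

For a d orbital, l = 2.
|L| = ℏ√(l(l+1)) = √6 ℏ.
L_z = m_l ℏ = −1ℏ.
cos θ = L_z/|L| = -1/√6, so θ ≈ 114.09°.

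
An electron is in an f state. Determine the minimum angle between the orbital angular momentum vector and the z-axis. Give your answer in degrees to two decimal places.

An f state has l = 3.
|L|² = l(l+1)ℏ² = 12ℏ², so |L| = 2√3 ℏ.
The smallest angle corresponds to the largest L_z, i.e. m_l = l = 3, giving L_z = 3ℏ.
cos θ_min = 3/√12, so θ_min ≈ 30.00°.

θ_min ≈ 30.00°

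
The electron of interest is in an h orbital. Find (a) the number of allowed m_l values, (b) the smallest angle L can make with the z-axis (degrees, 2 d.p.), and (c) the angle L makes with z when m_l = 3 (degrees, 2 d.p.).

An h state has l = 5.
There are 2l+1 = 11 values of m_l.
cos θ_min = 5/√30, so θ_min ≈ 24.09°.
For m_l = 3: cos θ = 3/√30, θ ≈ 56.79°.

11 values; θ_min ≈ 24.09°; θ(m_l=3) ≈ 56.79°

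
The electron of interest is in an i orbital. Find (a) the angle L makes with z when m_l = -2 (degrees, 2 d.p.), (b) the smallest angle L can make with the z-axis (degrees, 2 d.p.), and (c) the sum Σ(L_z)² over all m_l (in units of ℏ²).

The letter i corresponds to l = 6.
For m_l = -2: cos θ = -2/√42, θ ≈ 107.98°.
cos θ_min = 6/√42, so θ_min ≈ 22.21°.
Σ m_l² = 182, so Σ(L_z)² = 182 ℏ².

θ(m_l=-2) ≈ 107.98°; θ_min ≈ 22.21°; Σ(L_z)² = 182 ℏ²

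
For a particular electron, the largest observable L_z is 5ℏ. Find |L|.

Since max m_l = l, l = 5.
|L| = ℏ√(l(l+1)) = √30 ℏ.

|L| = √30 ℏ ≈ 5.477ℏ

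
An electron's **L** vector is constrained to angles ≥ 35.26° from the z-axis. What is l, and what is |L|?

l = 2, |L| = √6 ℏ ≈ 2.449ℏ

cos θ_min = l/√(l(l+1)) = √(l/(l+1)), so l/(l+1) = cos²(35.26°) = 0.6667.
l = cos²θ/sin²θ ≈ 2.
Then |L| = ℏ√(2·3) = √6 ℏ.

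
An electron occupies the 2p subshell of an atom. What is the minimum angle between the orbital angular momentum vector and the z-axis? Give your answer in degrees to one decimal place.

θ_min ≈ 45.0°

The 2p subshell has l = 1.
|L| = ℏ√(l(l+1)) = √2 ℏ.
The smallest angle corresponds to the largest L_z, i.e. m_l = l = 1, giving L_z = 1ℏ.
cos θ_min = 1/√2, so θ_min ≈ 45.0°.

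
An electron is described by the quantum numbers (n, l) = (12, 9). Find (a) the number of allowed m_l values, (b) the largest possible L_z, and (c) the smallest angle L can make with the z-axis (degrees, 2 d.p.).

There are 2l+1 = 19 values of m_l.
L_z,max = lℏ = 9ℏ.
cos θ_min = 9/√90, so θ_min ≈ 18.43°.

19 values; L_z,max = 9ℏ; θ_min ≈ 18.43°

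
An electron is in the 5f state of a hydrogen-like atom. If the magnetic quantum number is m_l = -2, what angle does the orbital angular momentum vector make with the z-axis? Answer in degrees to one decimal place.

The 5f subshell has l = 3.
|L| = √(l(l+1)) ℏ = 2√3 ℏ.
L_z = m_l ℏ = −2ℏ.
cos θ = L_z/|L| = -2/√12, so θ ≈ 125.3°.

θ ≈ 125.3°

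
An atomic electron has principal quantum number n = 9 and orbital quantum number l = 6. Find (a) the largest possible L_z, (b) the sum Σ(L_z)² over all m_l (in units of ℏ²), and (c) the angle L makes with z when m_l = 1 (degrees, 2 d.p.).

L_z,max = 6ℏ; Σ(L_z)² = 182 ℏ²; θ(m_l=1) ≈ 81.12°

L_z,max = lℏ = 6ℏ.
Σ m_l² = 182, so Σ(L_z)² = 182 ℏ².
For m_l = 1: cos θ = 1/√42, θ ≈ 81.12°.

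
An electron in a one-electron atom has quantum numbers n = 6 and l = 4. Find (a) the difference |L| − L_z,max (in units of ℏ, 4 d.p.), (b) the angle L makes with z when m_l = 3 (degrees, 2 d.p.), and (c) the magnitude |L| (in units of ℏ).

|L|−L_z,max ≈ 0.4721ℏ; θ(m_l=3) ≈ 47.87°; |L| = 2√5 ℏ ≈ 4.472ℏ

|L| − L_z,max = (2√5 − 4)ℏ ≈ 0.4721ℏ.
For m_l = 3: cos θ = 3/√20, θ ≈ 47.87°.
|L| = ℏ√(4·5) = 2√5 ℏ ≈ 4.472ℏ.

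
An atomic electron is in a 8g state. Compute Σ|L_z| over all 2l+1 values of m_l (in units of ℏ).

For 8g, l = 4.
m_l ∈ {-4, -3, -2, -1, 0, 1, 2, 3, 4}.
Σ|m_l| = l(l+1) = 20.

Σ|L_z| = 20 ℏ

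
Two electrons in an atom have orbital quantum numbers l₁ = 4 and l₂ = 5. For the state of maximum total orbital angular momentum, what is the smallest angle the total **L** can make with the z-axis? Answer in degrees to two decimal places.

L runs from |4 − 5| = 1 to 4 + 5 = 9.
L ∈ {1, 2, 3, 4, 5, 6, 7, 8, 9}.
The maximum is L = 9, with |L_tot| = ℏ√(9·10) = 3√10 ℏ.
The minimum angle with z is arccos(9/√90) ≈ 18.43°.

θ_min ≈ 18.43°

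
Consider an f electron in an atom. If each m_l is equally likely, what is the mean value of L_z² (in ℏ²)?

⟨L_z²⟩ = 4 ℏ²

The letter f corresponds to l = 3.
m_l runs from −3 to 3, i.e. {-3, -2, -1, 0, 1, 2, 3}.
⟨L_z²⟩ = ℏ²·l(l+1)/3 = 4ℏ².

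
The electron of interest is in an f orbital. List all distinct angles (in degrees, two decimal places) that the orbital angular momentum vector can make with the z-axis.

θ ∈ {30.00°, 54.74°, 73.22°, 90.00°, 106.78°, 125.26°, 150.00°}

An f state has l = 3.
|L| = ℏ√(l(l+1)) = 2√3 ℏ.
cos θ = m_l/√12 for each m_l ∈ {-3, -2, -1, 0, 1, 2, 3}.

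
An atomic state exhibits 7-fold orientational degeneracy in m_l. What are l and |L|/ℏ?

l = 3, |L| = 2√3 ℏ ≈ 3.464ℏ

Since there are 2l+1 = 7 values of m_l, l = 3.
|L| = ℏ√(l(l+1)) = ℏ√(3·4) = 2√3 ℏ.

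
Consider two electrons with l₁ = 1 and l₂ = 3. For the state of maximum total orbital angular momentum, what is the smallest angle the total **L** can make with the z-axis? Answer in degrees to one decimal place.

The total orbital quantum number L ranges from |l₁ − l₂| to l₁ + l₂ in integer steps.
L ∈ {2, 3, 4}.
The maximum is L = 4, with |L_tot| = ℏ√(4·5) = 2√5 ℏ.
The minimum angle with z is arccos(4/√20) ≈ 26.6°.

θ_min ≈ 26.6°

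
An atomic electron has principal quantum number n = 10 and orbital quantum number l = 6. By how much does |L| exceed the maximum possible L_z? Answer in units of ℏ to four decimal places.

|L| − L_z,max ≈ 0.4807ℏ

|L| = √42 ℏ ≈ 6.4807ℏ, while L_z,max = lℏ = 6ℏ.
The difference is (√42 − 6)ℏ ≈ 0.4807ℏ.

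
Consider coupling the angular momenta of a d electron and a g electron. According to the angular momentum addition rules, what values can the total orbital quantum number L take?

By the triangle rule, |l₁ − l₂| ≤ L ≤ l₁ + l₂.
Allowed values: L = 2, 3, 4, 5, 6.

L = 2, 3, 4, 5, 6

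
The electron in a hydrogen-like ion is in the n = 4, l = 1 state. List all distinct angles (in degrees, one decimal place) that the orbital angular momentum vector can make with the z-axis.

|L|² = l(l+1)ℏ² = 2ℏ², so |L| = √2 ℏ.
cos θ = m_l/√2 for each m_l ∈ {-1, 0, 1}.

θ ∈ {45.0°, 90.0°, 135.0°}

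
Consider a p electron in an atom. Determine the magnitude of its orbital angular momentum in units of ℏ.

|L| = √2 ℏ ≈ 1.414ℏ

A p state has l = 1.
|L| = ℏ√(l(l+1)) = ℏ√(1·2) = √2 ℏ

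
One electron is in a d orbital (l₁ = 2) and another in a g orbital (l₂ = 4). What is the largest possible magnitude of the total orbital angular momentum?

Angular momentum addition gives L = |l₁ − l₂|, …, l₁ + l₂.
Allowed values: L = 2, 3, 4, 5, 6.
The largest magnitude corresponds to L = 6: |L_tot| = ℏ√(6·7) = √42 ℏ.

|L_tot|_max = √42 ℏ ≈ 6.481ℏ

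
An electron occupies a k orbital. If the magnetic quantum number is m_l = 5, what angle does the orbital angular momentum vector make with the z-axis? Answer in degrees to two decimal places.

θ ≈ 48.08°

A k state has l = 7.
|L|² = l(l+1)ℏ² = 56ℏ², so |L| = 2√14 ℏ.
L_z = m_l ℏ = 5ℏ.
cos θ = L_z/|L| = 5/√56, so θ ≈ 48.08°.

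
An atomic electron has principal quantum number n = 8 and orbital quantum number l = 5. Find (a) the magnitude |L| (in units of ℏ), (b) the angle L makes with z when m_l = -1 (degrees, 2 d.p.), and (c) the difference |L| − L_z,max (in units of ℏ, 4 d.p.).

|L| = √30 ℏ ≈ 5.477ℏ; θ(m_l=-1) ≈ 100.52°; |L|−L_z,max ≈ 0.4772ℏ

|L| = ℏ√(5·6) = √30 ℏ ≈ 5.477ℏ.
For m_l = -1: cos θ = -1/√30, θ ≈ 100.52°.
|L| − L_z,max = (√30 − 5)ℏ ≈ 0.4772ℏ.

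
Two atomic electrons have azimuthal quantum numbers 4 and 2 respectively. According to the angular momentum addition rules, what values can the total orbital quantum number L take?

L = 2, 3, 4, 5, 6

The total orbital quantum number L ranges from |l₁ − l₂| to l₁ + l₂ in integer steps.
Allowed values: L = 2, 3, 4, 5, 6.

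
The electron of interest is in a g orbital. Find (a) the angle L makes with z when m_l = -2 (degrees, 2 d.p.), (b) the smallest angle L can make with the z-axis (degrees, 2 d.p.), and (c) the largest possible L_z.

θ(m_l=-2) ≈ 116.57°; θ_min ≈ 26.57°; L_z,max = 4ℏ

For a g orbital, l = 4.
For m_l = -2: cos θ = -2/√20, θ ≈ 116.57°.
cos θ_min = 4/√20, so θ_min ≈ 26.57°.
L_z,max = lℏ = 4ℏ.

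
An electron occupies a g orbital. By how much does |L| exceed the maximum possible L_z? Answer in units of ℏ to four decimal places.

G corresponds to l = 4.
|L| = 2√5 ℏ ≈ 4.4721ℏ, while L_z,max = lℏ = 4ℏ.
The difference is (2√5 − 4)ℏ ≈ 0.4721ℏ.

|L| − L_z,max ≈ 0.4721ℏ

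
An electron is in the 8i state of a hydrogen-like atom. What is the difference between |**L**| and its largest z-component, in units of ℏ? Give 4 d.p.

8i means n = 8, l = 6.
|L| = √42 ℏ ≈ 6.4807ℏ, while L_z,max = lℏ = 6ℏ.
The difference is (√42 − 6)ℏ ≈ 0.4807ℏ.

|L| − L_z,max ≈ 0.4807ℏ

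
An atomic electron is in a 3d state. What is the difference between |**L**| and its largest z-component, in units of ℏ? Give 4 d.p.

3d means n = 3, l = 2.
|L| = √6 ℏ ≈ 2.4495ℏ, while L_z,max = lℏ = 2ℏ.
The difference is (√6 − 2)ℏ ≈ 0.4495ℏ.

|L| − L_z,max ≈ 0.4495ℏ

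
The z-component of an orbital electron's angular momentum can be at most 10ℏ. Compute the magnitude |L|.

|L| = √110 ℏ ≈ 10.488ℏ

Since max m_l = l, l = 10.
|L| = ℏ√(l(l+1)) = √110 ℏ.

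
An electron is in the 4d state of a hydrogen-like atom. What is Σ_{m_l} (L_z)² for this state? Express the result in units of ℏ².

Σ(L_z)² = 10 ℏ²

4d means n = 4, l = 2.
m_l ∈ {-2, -1, 0, 1, 2}.
Σ m_l² = l(l+1)(2l+1)/3 = 2·3·5/3 = 10.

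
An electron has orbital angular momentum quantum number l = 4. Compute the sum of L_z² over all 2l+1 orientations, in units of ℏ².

The allowed m_l values are -4, -3, -2, -1, 0, 1, 2, 3, 4.
Summing m² from −4 to 4: Σ m_l² = 60.

Σ(L_z)² = 60 ℏ²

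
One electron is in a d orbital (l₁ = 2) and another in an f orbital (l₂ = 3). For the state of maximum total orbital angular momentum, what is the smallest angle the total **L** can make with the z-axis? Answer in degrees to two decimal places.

By the triangle rule, |l₁ − l₂| ≤ L ≤ l₁ + l₂.
Allowed values: L = 1, 2, 3, 4, 5.
The maximum is L = 5, with |L_tot| = ℏ√(5·6) = √30 ℏ.
The minimum angle with z is arccos(5/√30) ≈ 24.09°.

θ_min ≈ 24.09°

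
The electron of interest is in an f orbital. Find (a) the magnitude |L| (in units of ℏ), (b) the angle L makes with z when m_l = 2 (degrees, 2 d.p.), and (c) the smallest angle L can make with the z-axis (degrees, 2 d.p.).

|L| = 2√3 ℏ ≈ 3.464ℏ; θ(m_l=2) ≈ 54.74°; θ_min ≈ 30.00°

For an f orbital, l = 3.
|L| = ℏ√(3·4) = 2√3 ℏ ≈ 3.464ℏ.
For m_l = 2: cos θ = 2/√12, θ ≈ 54.74°.
cos θ_min = 3/√12, so θ_min ≈ 30.00°.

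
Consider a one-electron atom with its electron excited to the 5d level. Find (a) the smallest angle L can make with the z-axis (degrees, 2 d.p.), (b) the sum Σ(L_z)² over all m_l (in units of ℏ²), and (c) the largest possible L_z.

θ_min ≈ 35.26°; Σ(L_z)² = 10 ℏ²; L_z,max = 2ℏ

The 5d level has l = 2.
cos θ_min = 2/√6, so θ_min ≈ 35.26°.
Σ m_l² = 10, so Σ(L_z)² = 10 ℏ².
L_z,max = lℏ = 2ℏ.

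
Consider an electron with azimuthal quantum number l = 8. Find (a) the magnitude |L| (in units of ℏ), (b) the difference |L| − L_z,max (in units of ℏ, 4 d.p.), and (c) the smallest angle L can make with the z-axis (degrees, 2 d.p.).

|L| = 6√2 ℏ ≈ 8.485ℏ; |L|−L_z,max ≈ 0.4853ℏ; θ_min ≈ 19.47°

|L| = ℏ√(8·9) = 6√2 ℏ ≈ 8.485ℏ.
|L| − L_z,max = (6√2 − 8)ℏ ≈ 0.4853ℏ.
cos θ_min = 8/√72, so θ_min ≈ 19.47°.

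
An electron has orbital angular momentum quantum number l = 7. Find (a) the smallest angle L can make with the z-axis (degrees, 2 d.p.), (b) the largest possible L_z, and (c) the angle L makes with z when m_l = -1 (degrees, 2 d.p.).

cos θ_min = 7/√56, so θ_min ≈ 20.70°.
L_z,max = lℏ = 7ℏ.
For m_l = -1: cos θ = -1/√56, θ ≈ 97.68°.

θ_min ≈ 20.70°; L_z,max = 7ℏ; θ(m_l=-1) ≈ 97.68°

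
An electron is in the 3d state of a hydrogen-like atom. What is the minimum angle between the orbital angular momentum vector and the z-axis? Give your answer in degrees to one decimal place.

The 3d subshell has l = 2.
|L| = √(l(l+1)) ℏ = √6 ℏ.
The smallest angle corresponds to the largest L_z, i.e. m_l = l = 2, giving L_z = 2ℏ.
cos θ_min = 2/√6, so θ_min ≈ 35.3°.

θ_min ≈ 35.3°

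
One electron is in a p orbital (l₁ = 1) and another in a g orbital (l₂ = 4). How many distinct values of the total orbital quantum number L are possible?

The total orbital quantum number L ranges from |l₁ − l₂| to l₁ + l₂ in integer steps.
L ∈ {3, 4, 5}.
That is 3 values.

3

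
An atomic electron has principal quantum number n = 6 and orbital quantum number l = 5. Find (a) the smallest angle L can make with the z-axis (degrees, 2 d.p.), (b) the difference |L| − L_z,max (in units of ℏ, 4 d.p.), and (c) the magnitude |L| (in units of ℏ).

cos θ_min = 5/√30, so θ_min ≈ 24.09°.
|L| − L_z,max = (√30 − 5)ℏ ≈ 0.4772ℏ.
|L| = ℏ√(5·6) = √30 ℏ ≈ 5.477ℏ.

θ_min ≈ 24.09°; |L|−L_z,max ≈ 0.4772ℏ; |L| = √30 ℏ ≈ 5.477ℏ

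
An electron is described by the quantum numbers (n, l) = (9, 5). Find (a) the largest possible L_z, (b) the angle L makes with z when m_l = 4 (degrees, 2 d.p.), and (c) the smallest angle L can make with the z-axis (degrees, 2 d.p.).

L_z,max = 5ℏ; θ(m_l=4) ≈ 43.09°; θ_min ≈ 24.09°

L_z,max = lℏ = 5ℏ.
For m_l = 4: cos θ = 4/√30, θ ≈ 43.09°.
cos θ_min = 5/√30, so θ_min ≈ 24.09°.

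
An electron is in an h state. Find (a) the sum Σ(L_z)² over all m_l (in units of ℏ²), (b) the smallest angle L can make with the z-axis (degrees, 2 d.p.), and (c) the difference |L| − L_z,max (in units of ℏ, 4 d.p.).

An h state has l = 5.
Σ m_l² = 110, so Σ(L_z)² = 110 ℏ².
cos θ_min = 5/√30, so θ_min ≈ 24.09°.
|L| − L_z,max = (√30 − 5)ℏ ≈ 0.4772ℏ.

Σ(L_z)² = 110 ℏ²; θ_min ≈ 24.09°; |L|−L_z,max ≈ 0.4772ℏ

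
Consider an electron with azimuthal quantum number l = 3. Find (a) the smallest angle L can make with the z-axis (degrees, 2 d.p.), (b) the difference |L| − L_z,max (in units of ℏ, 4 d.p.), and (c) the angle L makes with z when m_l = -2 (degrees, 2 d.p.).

θ_min ≈ 30.00°; |L|−L_z,max ≈ 0.4641ℏ; θ(m_l=-2) ≈ 125.26°

cos θ_min = 3/√12, so θ_min ≈ 30.00°.
|L| − L_z,max = (2√3 − 3)ℏ ≈ 0.4641ℏ.
For m_l = -2: cos θ = -2/√12, θ ≈ 125.26°.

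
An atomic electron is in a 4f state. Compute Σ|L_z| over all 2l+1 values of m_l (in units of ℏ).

4f means n = 4, l = 3.
The allowed m_l values are -3, -2, -1, 0, 1, 2, 3.
Σ|m_l| = 2·3(3+1)/2 = 12.

Σ|L_z| = 12 ℏ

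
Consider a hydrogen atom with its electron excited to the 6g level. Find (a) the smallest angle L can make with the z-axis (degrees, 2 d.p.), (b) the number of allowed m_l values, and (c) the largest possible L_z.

The 6g level has l = 4.
cos θ_min = 4/√20, so θ_min ≈ 26.57°.
There are 2l+1 = 9 values of m_l.
L_z,max = lℏ = 4ℏ.

θ_min ≈ 26.57°; 9 values; L_z,max = 4ℏ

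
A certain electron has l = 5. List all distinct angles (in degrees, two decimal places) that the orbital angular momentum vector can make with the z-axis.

θ ∈ {24.09°, 43.09°, 56.79°, 68.58°, 79.48°, 90.00°, 100.52°, 111.42°, 123.21°, 136.91°, 155.91°}

|L| = ℏ√(l(l+1)) = √30 ℏ.
cos θ = m_l/√30 for each m_l ∈ {-5, -4, -3, -2, -1, 0, 1, 2, 3, 4, 5}.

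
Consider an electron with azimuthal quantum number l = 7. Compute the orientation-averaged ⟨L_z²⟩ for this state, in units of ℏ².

⟨L_z²⟩ = 18.67 ℏ²

m_l runs from −7 to 7, i.e. {-7, -6, -5, -4, -3, -2, -1, 0, 1, 2, 3, 4, 5, 6, 7}.
⟨L_z²⟩ = ℏ²·l(l+1)/3 = 18.67ℏ².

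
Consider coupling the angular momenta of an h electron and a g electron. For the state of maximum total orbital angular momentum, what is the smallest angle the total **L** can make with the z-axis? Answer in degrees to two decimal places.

The total orbital quantum number L ranges from |l₁ − l₂| to l₁ + l₂ in integer steps.
So L can be 1, 2, 3, 4, 5, 6, 7, 8, 9.
The maximum is L = 9, with |L_tot| = ℏ√(9·10) = 3√10 ℏ.
The minimum angle with z is arccos(9/√90) ≈ 18.43°.

θ_min ≈ 18.43°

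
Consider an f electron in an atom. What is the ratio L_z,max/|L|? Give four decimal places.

L_z,max/|L| = 0.8660

An f state has l = 3.
|L| = 2√3 ℏ ≈ 3.4641ℏ, while L_z,max = lℏ = 3ℏ.
L_z,max/|L| = 3/√12 = 0.8660.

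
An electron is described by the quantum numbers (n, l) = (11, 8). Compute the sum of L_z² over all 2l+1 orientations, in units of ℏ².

Σ(L_z)² = 408 ℏ²

m_l runs from −8 to 8, i.e. {-8, -7, -6, -5, -4, -3, -2, -1, 0, 1, 2, 3, 4, 5, 6, 7, 8}.
Σ m_l² = l(l+1)(2l+1)/3 = 8·9·17/3 = 408.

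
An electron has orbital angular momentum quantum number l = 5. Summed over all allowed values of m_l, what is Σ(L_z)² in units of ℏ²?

Σ(L_z)² = 110 ℏ²

m_l ∈ {-5, -4, -3, -2, -1, 0, 1, 2, 3, 4, 5}.
Summing m² from −5 to 5: Σ m_l² = 110.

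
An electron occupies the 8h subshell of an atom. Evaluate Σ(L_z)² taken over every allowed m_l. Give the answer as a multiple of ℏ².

The 8h subshell has l = 5.
m_l ∈ {-5, -4, -3, -2, -1, 0, 1, 2, 3, 4, 5}.
Σ m_l² = l(l+1)(2l+1)/3 = 5·6·11/3 = 110.

Σ(L_z)² = 110 ℏ²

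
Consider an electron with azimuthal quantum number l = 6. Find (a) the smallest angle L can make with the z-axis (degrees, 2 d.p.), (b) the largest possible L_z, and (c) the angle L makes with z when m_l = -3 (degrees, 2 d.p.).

θ_min ≈ 22.21°; L_z,max = 6ℏ; θ(m_l=-3) ≈ 117.58°

cos θ_min = 6/√42, so θ_min ≈ 22.21°.
L_z,max = lℏ = 6ℏ.
For m_l = -3: cos θ = -3/√42, θ ≈ 117.58°.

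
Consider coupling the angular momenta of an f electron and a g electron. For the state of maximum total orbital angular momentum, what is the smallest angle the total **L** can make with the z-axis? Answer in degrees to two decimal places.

Angular momentum addition gives L = |l₁ − l₂|, …, l₁ + l₂.
Allowed values: L = 1, 2, 3, 4, 5, 6, 7.
The maximum is L = 7, with |L_tot| = ℏ√(7·8) = 2√14 ℏ.
The minimum angle with z is arccos(7/√56) ≈ 20.70°.

θ_min ≈ 20.70°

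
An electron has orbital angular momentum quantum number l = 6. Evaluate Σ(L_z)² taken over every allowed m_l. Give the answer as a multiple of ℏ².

Σ(L_z)² = 182 ℏ²

m_l ∈ {-6, -5, -4, -3, -2, -1, 0, 1, 2, 3, 4, 5, 6}.
Σ m_l² = l(l+1)(2l+1)/3 = 6·7·13/3 = 182.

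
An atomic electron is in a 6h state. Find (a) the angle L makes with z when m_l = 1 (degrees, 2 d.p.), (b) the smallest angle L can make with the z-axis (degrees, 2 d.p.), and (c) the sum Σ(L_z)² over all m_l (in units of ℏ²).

For 6h, l = 5.
For m_l = 1: cos θ = 1/√30, θ ≈ 79.48°.
cos θ_min = 5/√30, so θ_min ≈ 24.09°.
Σ m_l² = 110, so Σ(L_z)² = 110 ℏ².

θ(m_l=1) ≈ 79.48°; θ_min ≈ 24.09°; Σ(L_z)² = 110 ℏ²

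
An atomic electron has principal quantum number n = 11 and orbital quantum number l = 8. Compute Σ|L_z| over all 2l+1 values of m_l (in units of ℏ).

The allowed m_l values are -8, -7, -6, -5, -4, -3, -2, -1, 0, 1, 2, 3, 4, 5, 6, 7, 8.
Σ|m_l| = 2·8(8+1)/2 = 72.

Σ|L_z| = 72 ℏ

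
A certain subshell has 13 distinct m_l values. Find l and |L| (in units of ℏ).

l = 6, |L| = √42 ℏ ≈ 6.481ℏ

13 = 2l + 1, so l = (13−1)/2 = 6.
Then |L| = √(l(l+1)) ℏ = √42 ℏ.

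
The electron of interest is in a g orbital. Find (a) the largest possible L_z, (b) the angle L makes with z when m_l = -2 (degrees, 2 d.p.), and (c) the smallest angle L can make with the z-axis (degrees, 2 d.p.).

For a g orbital, l = 4.
L_z,max = lℏ = 4ℏ.
For m_l = -2: cos θ = -2/√20, θ ≈ 116.57°.
cos θ_min = 4/√20, so θ_min ≈ 26.57°.

L_z,max = 4ℏ; θ(m_l=-2) ≈ 116.57°; θ_min ≈ 26.57°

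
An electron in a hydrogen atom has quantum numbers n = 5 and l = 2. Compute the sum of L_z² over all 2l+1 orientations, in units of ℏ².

The allowed m_l values are -2, -1, 0, 1, 2.
Σ m_l² = l(l+1)(2l+1)/3 = 2·3·5/3 = 10.

Σ(L_z)² = 10 ℏ²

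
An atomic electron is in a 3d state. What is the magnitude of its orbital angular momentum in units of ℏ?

The 3d subshell has l = 2.
|L| = ℏ√(l(l+1)) = ℏ√(2·3) = √6 ℏ

|L| = √6 ℏ ≈ 2.449ℏ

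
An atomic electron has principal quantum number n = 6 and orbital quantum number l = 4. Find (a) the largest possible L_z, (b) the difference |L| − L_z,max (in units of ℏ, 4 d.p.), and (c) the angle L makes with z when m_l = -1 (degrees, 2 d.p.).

L_z,max = lℏ = 4ℏ.
|L| − L_z,max = (2√5 − 4)ℏ ≈ 0.4721ℏ.
For m_l = -1: cos θ = -1/√20, θ ≈ 102.92°.

L_z,max = 4ℏ; |L|−L_z,max ≈ 0.4721ℏ; θ(m_l=-1) ≈ 102.92°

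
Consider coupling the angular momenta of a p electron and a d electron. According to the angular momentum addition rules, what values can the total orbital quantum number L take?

L = 1, 2, 3

L runs from |1 − 2| = 1 to 1 + 2 = 3.
Allowed values: L = 1, 2, 3.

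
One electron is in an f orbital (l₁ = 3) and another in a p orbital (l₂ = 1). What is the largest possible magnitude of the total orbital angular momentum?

|L_tot|_max = 2√5 ℏ ≈ 4.472ℏ

Angular momentum addition gives L = |l₁ − l₂|, …, l₁ + l₂.
So L can be 2, 3, 4.
The largest magnitude corresponds to L = 4: |L_tot| = ℏ√(4·5) = 2√5 ℏ.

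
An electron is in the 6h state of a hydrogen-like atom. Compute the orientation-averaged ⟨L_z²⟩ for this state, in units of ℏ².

⟨L_z²⟩ = 10 ℏ²

For 6h, l = 5.
The allowed m_l values are -5, -4, -3, -2, -1, 0, 1, 2, 3, 4, 5.
⟨L_z²⟩ = ℏ²·l(l+1)/3 = 10ℏ².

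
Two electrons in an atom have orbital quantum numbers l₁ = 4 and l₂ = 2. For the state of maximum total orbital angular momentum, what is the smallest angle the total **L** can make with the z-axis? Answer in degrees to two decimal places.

L runs from |4 − 2| = 2 to 4 + 2 = 6.
So L can be 2, 3, 4, 5, 6.
The maximum is L = 6, with |L_tot| = ℏ√(6·7) = √42 ℏ.
The minimum angle with z is arccos(6/√42) ≈ 22.21°.

θ_min ≈ 22.21°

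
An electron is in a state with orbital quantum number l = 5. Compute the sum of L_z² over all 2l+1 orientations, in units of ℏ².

Σ(L_z)² = 110 ℏ²

m_l runs from −5 to 5, i.e. {-5, -4, -3, -2, -1, 0, 1, 2, 3, 4, 5}.
Σ m_l² = 2·(1 + 4 + 9 + 16 + 25) = 110.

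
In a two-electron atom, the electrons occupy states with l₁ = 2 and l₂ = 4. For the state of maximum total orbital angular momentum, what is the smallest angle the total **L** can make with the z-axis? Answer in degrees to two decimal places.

θ_min ≈ 22.21°

By the triangle rule, |l₁ − l₂| ≤ L ≤ l₁ + l₂.
Allowed values: L = 2, 3, 4, 5, 6.
The maximum is L = 6, with |L_tot| = ℏ√(6·7) = √42 ℏ.
The minimum angle with z is arccos(6/√42) ≈ 22.21°.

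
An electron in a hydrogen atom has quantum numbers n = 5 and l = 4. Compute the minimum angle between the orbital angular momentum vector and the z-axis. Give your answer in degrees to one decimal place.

θ_min ≈ 26.6°

|L| = ℏ√(l(l+1)) = 2√5 ℏ.
The smallest angle corresponds to the largest L_z, i.e. m_l = l = 4, giving L_z = 4ℏ.
cos θ_min = 4/√20, so θ_min ≈ 26.6°.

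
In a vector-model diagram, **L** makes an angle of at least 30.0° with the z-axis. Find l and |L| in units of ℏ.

cos θ_min = l/√(l(l+1)) = √(l/(l+1)), so l/(l+1) = cos²(30.0°) = 0.7500.
Thus l = 0.7500/(1 − 0.7500) ≈ 3.
Then |L| = ℏ√(3·4) = 2√3 ℏ.

l = 3, |L| = 2√3 ℏ ≈ 3.464ℏ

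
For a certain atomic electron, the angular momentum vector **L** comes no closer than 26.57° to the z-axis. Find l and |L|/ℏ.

l = 4, |L| = 2√5 ℏ ≈ 4.472ℏ

cos²θ_min = l/(l+1) = 0.7999.
l = cos²θ/sin²θ ≈ 4.
Then |L| = ℏ√(4·5) = 2√5 ℏ.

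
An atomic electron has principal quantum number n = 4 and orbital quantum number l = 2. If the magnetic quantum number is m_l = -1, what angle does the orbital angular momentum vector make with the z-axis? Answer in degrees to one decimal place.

|L| = ℏ√(l(l+1)) = √6 ℏ.
L_z = m_l ℏ = −1ℏ.
cos θ = L_z/|L| = -1/√6, so θ ≈ 114.1°.

θ ≈ 114.1°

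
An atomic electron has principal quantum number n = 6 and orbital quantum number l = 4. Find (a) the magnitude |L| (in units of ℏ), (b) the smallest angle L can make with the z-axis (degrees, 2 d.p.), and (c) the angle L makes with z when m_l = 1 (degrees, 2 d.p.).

|L| = ℏ√(4·5) = 2√5 ℏ ≈ 4.472ℏ.
cos θ_min = 4/√20, so θ_min ≈ 26.57°.
For m_l = 1: cos θ = 1/√20, θ ≈ 77.08°.

|L| = 2√5 ℏ ≈ 4.472ℏ; θ_min ≈ 26.57°; θ(m_l=1) ≈ 77.08°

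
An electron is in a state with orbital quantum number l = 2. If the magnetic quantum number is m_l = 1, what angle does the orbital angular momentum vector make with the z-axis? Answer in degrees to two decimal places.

θ ≈ 65.91°

|L|² = l(l+1)ℏ² = 6ℏ², so |L| = √6 ℏ.
L_z = m_l ℏ = 1ℏ.
cos θ = L_z/|L| = 1/√6, so θ ≈ 65.91°.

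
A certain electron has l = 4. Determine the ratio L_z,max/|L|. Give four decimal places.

|L| = 2√5 ℏ ≈ 4.4721ℏ, while L_z,max = lℏ = 4ℏ.
L_z,max/|L| = 4/√20 = 0.8944.

L_z,max/|L| = 0.8944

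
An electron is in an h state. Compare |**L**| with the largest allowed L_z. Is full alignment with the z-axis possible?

An h state has l = 5.
|L| = √30 ℏ ≈ 5.4772ℏ, while L_z,max = lℏ = 5ℏ.
Since |L| > L_z,max, the vector can never point exactly along z; the closest it comes is θ_min = arccos(5/√30) ≈ 24.1°.

No: L_z,max = 5ℏ < |L| = √30 ℏ ≈ 5.477ℏ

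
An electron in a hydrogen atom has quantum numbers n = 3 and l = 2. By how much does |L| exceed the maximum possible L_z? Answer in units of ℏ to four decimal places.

|L| − L_z,max ≈ 0.4495ℏ

|L| = √6 ℏ ≈ 2.4495ℏ, while L_z,max = lℏ = 2ℏ.
The difference is (√6 − 2)ℏ ≈ 0.4495ℏ.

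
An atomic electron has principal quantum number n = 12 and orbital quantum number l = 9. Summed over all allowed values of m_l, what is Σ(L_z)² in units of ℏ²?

Σ(L_z)² = 570 ℏ²

m_l runs from −9 to 9, i.e. {-9, -8, -7, -6, -5, -4, -3, -2, -1, 0, 1, 2, 3, 4, 5, 6, 7, 8, 9}.
Summing m² from −9 to 9: Σ m_l² = 570.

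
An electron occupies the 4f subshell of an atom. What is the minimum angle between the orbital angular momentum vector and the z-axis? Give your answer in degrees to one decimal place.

For 4f, l = 3.
|L|² = l(l+1)ℏ² = 12ℏ², so |L| = 2√3 ℏ.
The smallest angle corresponds to the largest L_z, i.e. m_l = l = 3, giving L_z = 3ℏ.
cos θ_min = 3/√12, so θ_min ≈ 30.0°.

θ_min ≈ 30.0°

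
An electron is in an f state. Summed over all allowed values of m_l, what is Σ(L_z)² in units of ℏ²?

An f state has l = 3.
m_l runs from −3 to 3, i.e. {-3, -2, -1, 0, 1, 2, 3}.
Σ m_l² = 2·(1 + 4 + 9) = 28.

Σ(L_z)² = 28 ℏ²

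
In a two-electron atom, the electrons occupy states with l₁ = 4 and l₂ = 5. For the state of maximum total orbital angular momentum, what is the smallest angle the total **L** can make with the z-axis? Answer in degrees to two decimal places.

L runs from |4 − 5| = 1 to 4 + 5 = 9.
Allowed values: L = 1, 2, 3, 4, 5, 6, 7, 8, 9.
The maximum is L = 9, with |L_tot| = ℏ√(9·10) = 3√10 ℏ.
The minimum angle with z is arccos(9/√90) ≈ 18.43°.

θ_min ≈ 18.43°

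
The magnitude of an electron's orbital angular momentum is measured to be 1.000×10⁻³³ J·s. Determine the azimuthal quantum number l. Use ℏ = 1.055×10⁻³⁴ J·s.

In units of ℏ, |L| ≈ 9.479.
Set l(l+1) = 89.85; the integer solution is l = 9.

l = 9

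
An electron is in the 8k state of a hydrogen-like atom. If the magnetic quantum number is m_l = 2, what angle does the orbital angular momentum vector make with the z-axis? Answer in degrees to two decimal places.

The 8k subshell has l = 7.
|L| = ℏ√(l(l+1)) = 2√14 ℏ.
L_z = m_l ℏ = 2ℏ.
cos θ = L_z/|L| = 2/√56, so θ ≈ 74.50°.

θ ≈ 74.50°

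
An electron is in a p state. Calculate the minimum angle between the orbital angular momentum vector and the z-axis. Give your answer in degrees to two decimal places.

θ_min ≈ 45.00°

The letter p corresponds to l = 1.
|L|² = l(l+1)ℏ² = 2ℏ², so |L| = √2 ℏ.
The smallest angle corresponds to the largest L_z, i.e. m_l = l = 1, giving L_z = 1ℏ.
cos θ_min = 1/√2, so θ_min ≈ 45.00°.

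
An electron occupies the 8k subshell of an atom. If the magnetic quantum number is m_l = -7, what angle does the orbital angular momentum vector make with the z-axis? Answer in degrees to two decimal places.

The 8k subshell has l = 7.
|L|² = l(l+1)ℏ² = 56ℏ², so |L| = 2√14 ℏ.
L_z = m_l ℏ = −7ℏ.
cos θ = L_z/|L| = -7/√56, so θ ≈ 159.30°.

θ ≈ 159.30°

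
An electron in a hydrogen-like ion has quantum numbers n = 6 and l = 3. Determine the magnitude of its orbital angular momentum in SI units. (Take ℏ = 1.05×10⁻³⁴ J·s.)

|L| = 3.64×10⁻³⁴ J·s

|L| = ℏ√(l(l+1)) = ℏ√(3·4) = 2√3 ℏ
Numerically, |L| = 3.464 × (1.05×10⁻³⁴ J·s) = 3.64×10⁻³⁴ J·s.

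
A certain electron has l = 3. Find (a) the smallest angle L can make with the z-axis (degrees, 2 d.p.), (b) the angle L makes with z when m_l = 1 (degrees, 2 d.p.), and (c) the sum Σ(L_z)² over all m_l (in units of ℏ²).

θ_min ≈ 30.00°; θ(m_l=1) ≈ 73.22°; Σ(L_z)² = 28 ℏ²

cos θ_min = 3/√12, so θ_min ≈ 30.00°.
For m_l = 1: cos θ = 1/√12, θ ≈ 73.22°.
Σ m_l² = 28, so Σ(L_z)² = 28 ℏ².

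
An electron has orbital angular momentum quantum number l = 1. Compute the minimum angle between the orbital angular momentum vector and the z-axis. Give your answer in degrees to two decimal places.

θ_min ≈ 45.00°

|L| = √(l(l+1)) ℏ = √2 ℏ.
The smallest angle corresponds to the largest L_z, i.e. m_l = l = 1, giving L_z = 1ℏ.
cos θ_min = 1/√2, so θ_min ≈ 45.00°.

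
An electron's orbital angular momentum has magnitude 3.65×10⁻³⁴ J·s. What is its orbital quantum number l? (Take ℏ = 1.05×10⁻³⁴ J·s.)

l = 3

Dividing by ℏ: |L|/ℏ ≈ 3.476.
Set l(l+1) = 12.08; the integer solution is l = 3.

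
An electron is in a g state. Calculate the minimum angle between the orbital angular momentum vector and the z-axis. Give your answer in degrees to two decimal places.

θ_min ≈ 26.57°

A g state has l = 4.
|L|² = l(l+1)ℏ² = 20ℏ², so |L| = 2√5 ℏ.
The smallest angle corresponds to the largest L_z, i.e. m_l = l = 4, giving L_z = 4ℏ.
cos θ_min = 4/√20, so θ_min ≈ 26.57°.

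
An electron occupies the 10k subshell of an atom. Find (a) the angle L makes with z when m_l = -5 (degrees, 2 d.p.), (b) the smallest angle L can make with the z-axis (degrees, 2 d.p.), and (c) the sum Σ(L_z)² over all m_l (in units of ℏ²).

θ(m_l=-5) ≈ 131.92°; θ_min ≈ 20.70°; Σ(L_z)² = 280 ℏ²

10k means n = 10, l = 7.
For m_l = -5: cos θ = -5/√56, θ ≈ 131.92°.
cos θ_min = 7/√56, so θ_min ≈ 20.70°.
Σ m_l² = 280, so Σ(L_z)² = 280 ℏ².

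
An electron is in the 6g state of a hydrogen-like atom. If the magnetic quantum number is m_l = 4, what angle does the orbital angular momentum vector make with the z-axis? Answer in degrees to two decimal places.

The 6g subshell has l = 4.
|L| = ℏ√(l(l+1)) = 2√5 ℏ.
L_z = m_l ℏ = 4ℏ.
cos θ = L_z/|L| = 4/√20, so θ ≈ 26.57°.

θ ≈ 26.57°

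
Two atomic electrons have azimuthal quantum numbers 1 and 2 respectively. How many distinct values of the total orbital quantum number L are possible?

3

L runs from |1 − 2| = 1 to 1 + 2 = 3.
So L can be 1, 2, 3.
That is 3 values.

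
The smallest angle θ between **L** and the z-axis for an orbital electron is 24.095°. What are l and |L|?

At minimum angle, m_l = l, so cos θ = l/√(l(l+1)); cos²θ = l/(l+1) = 0.8333.
Thus l = 0.8333/(1 − 0.8333) ≈ 5.
Then |L| = ℏ√(5·6) = √30 ℏ.

l = 5, |L| = √30 ℏ ≈ 5.477ℏ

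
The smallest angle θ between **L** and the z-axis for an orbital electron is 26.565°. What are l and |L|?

At minimum angle, m_l = l, so cos θ = l/√(l(l+1)); cos²θ = l/(l+1) = 0.8000.
l = cos²θ/sin²θ ≈ 4.
Then |L| = ℏ√(4·5) = 2√5 ℏ.

l = 4, |L| = 2√5 ℏ ≈ 4.472ℏ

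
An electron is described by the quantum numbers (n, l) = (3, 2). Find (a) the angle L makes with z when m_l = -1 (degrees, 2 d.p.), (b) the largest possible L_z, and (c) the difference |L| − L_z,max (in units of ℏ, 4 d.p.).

For m_l = -1: cos θ = -1/√6, θ ≈ 114.09°.
L_z,max = lℏ = 2ℏ.
|L| − L_z,max = (√6 − 2)ℏ ≈ 0.4495ℏ.

θ(m_l=-1) ≈ 114.09°; L_z,max = 2ℏ; |L|−L_z,max ≈ 0.4495ℏ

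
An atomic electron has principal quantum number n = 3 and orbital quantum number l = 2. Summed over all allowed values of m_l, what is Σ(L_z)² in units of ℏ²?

Σ(L_z)² = 10 ℏ²

m_l ∈ {-2, -1, 0, 1, 2}.
Summing m² from −2 to 2: Σ m_l² = 10.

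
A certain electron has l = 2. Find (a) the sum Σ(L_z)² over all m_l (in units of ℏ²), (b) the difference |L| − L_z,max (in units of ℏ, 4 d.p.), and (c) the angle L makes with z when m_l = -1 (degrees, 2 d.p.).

Σ m_l² = 10, so Σ(L_z)² = 10 ℏ².
|L| − L_z,max = (√6 − 2)ℏ ≈ 0.4495ℏ.
For m_l = -1: cos θ = -1/√6, θ ≈ 114.09°.

Σ(L_z)² = 10 ℏ²; |L|−L_z,max ≈ 0.4495ℏ; θ(m_l=-1) ≈ 114.09°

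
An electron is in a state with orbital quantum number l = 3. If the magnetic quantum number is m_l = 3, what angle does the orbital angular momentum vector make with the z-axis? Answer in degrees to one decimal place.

|L|² = l(l+1)ℏ² = 12ℏ², so |L| = 2√3 ℏ.
L_z = m_l ℏ = 3ℏ.
cos θ = L_z/|L| = 3/√12, so θ ≈ 30.0°.

θ ≈ 30.0°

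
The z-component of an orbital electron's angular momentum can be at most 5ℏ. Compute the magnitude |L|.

Since max m_l = l, l = 5.
|L| = √(l(l+1)) ℏ = √30 ℏ.

|L| = √30 ℏ ≈ 5.477ℏ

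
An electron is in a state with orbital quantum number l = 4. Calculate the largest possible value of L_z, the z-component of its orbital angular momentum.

L_z,max = 4ℏ

L_z = m_l ℏ with m_l ∈ {−4, …, 4}; the maximum is m_l = 4.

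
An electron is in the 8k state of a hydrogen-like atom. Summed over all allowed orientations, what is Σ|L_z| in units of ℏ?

Σ|L_z| = 56 ℏ

For 8k, l = 7.
m_l runs from −7 to 7, i.e. {-7, -6, -5, -4, -3, -2, -1, 0, 1, 2, 3, 4, 5, 6, 7}.
Σ|m_l| = 2(1+2+…+7) = 56.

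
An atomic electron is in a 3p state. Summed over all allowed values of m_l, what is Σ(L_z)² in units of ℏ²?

For 3p, l = 1.
m_l ∈ {-1, 0, 1}.
Σ m_l² = l(l+1)(2l+1)/3 = 1·2·3/3 = 2.

Σ(L_z)² = 2 ℏ²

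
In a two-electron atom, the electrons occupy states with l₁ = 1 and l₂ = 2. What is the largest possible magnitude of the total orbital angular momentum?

By the triangle rule, |l₁ − l₂| ≤ L ≤ l₁ + l₂.
L ∈ {1, 2, 3}.
The largest magnitude corresponds to L = 3: |L_tot| = ℏ√(3·4) = 2√3 ℏ.

|L_tot|_max = 2√3 ℏ ≈ 3.464ℏ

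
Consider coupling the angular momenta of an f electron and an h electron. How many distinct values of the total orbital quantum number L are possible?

7

By the triangle rule, |l₁ − l₂| ≤ L ≤ l₁ + l₂.
Allowed values: L = 2, 3, 4, 5, 6, 7, 8.
That is 7 values.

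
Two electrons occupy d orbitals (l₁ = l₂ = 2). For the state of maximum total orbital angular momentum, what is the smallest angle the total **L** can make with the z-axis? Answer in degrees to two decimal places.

θ_min ≈ 26.57°

The total orbital quantum number L ranges from |l₁ − l₂| to l₁ + l₂ in integer steps.
L ∈ {0, 1, 2, 3, 4}.
The maximum is L = 4, with |L_tot| = ℏ√(4·5) = 2√5 ℏ.
The minimum angle with z is arccos(4/√20) ≈ 26.57°.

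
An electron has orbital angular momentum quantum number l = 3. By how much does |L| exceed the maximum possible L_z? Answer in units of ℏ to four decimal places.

|L| = 2√3 ℏ ≈ 3.4641ℏ, while L_z,max = lℏ = 3ℏ.
The difference is (2√3 − 3)ℏ ≈ 0.4641ℏ.

|L| − L_z,max ≈ 0.4641ℏ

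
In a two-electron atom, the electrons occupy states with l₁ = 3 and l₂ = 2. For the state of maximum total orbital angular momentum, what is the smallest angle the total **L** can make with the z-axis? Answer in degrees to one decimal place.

θ_min ≈ 24.1°

The total orbital quantum number L ranges from |l₁ − l₂| to l₁ + l₂ in integer steps.
So L can be 1, 2, 3, 4, 5.
The maximum is L = 5, with |L_tot| = ℏ√(5·6) = √30 ℏ.
The minimum angle with z is arccos(5/√30) ≈ 24.1°.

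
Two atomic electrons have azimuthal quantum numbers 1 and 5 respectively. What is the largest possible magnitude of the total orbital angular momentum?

By the triangle rule, |l₁ − l₂| ≤ L ≤ l₁ + l₂.
So L can be 4, 5, 6.
The largest magnitude corresponds to L = 6: |L_tot| = ℏ√(6·7) = √42 ℏ.

|L_tot|_max = √42 ℏ ≈ 6.481ℏ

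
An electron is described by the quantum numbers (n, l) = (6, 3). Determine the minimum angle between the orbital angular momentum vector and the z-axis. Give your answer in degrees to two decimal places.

θ_min ≈ 30.00°

|L| = ℏ√(l(l+1)) = 2√3 ℏ.
The smallest angle corresponds to the largest L_z, i.e. m_l = l = 3, giving L_z = 3ℏ.
cos θ_min = 3/√12, so θ_min ≈ 30.00°.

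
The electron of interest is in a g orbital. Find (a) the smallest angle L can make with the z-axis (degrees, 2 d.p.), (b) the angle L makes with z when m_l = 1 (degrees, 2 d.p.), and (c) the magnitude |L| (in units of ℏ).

θ_min ≈ 26.57°; θ(m_l=1) ≈ 77.08°; |L| = 2√5 ℏ ≈ 4.472ℏ

The letter g corresponds to l = 4.
cos θ_min = 4/√20, so θ_min ≈ 26.57°.
For m_l = 1: cos θ = 1/√20, θ ≈ 77.08°.
|L| = ℏ√(4·5) = 2√5 ℏ ≈ 4.472ℏ.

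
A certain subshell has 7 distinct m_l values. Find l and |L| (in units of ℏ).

l = 3, |L| = 2√3 ℏ ≈ 3.464ℏ

Since there are 2l+1 = 7 values of m_l, l = 3.
Then |L| = √(l(l+1)) ℏ = 2√3 ℏ.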